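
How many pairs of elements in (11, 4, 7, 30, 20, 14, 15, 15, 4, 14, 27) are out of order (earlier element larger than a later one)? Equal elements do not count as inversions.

21 out-of-order pairs

Element-by-element contributions:
11 → 4, 7, 4 → 3
4 → none → 0
7 → 4 → 1
30 → 20, 14, 15, 15, 4, 14, 27 → 7
20 → 14, 15, 15, 4, 14 → 5
14 → 4 → 1
15 → 4, 14 → 2
15 → 4, 14 → 2
4 → none → 0
14 → none → 0
27 → none → 0
Sum: 3 + 0 + 1 + 7 + 5 + 1 + 2 + 2 + 0 + 0 + 0 = 21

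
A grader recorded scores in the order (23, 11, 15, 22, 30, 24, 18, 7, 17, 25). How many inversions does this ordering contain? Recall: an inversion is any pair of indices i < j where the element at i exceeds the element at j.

21

Element-by-element contributions:
23: 6
11: 1
15: 1
22: 3
30: 5
24: 3
18: 2
7: 0
17: 0
25: 0
Sum: 6 + 1 + 1 + 3 + 5 + 3 + 2 + 0 + 0 + 0 = 21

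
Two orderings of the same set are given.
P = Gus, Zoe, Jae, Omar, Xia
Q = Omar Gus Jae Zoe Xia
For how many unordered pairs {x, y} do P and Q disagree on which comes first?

Assign each item its position (1..5) in the first ordering, then rewrite the second ordering as that position sequence:
positions: Gus→1, Zoe→2, Jae→3, Omar→4, Xia→5
second ordering as positions: [4, 1, 3, 2, 5]
Discordant pairs = inversions in this position sequence.
4: 1, 3, 2 → 3
1: 0
3: 2 → 1
2: 0
5: 0
Total: 3 + 0 + 1 + 0 + 0 = 4

4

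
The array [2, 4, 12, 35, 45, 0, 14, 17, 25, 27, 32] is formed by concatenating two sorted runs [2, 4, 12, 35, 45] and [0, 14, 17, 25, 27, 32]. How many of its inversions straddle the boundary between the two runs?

For each element r of the right run, count left-run elements greater than r:
r = 0: 2, 4, 12, 35, 45 → 5
r = 14: 35, 45 → 2
r = 17: 35, 45 → 2
r = 25: 35, 45 → 2
r = 27: 35, 45 → 2
r = 32: 35, 45 → 2
Cross-inversions: 5 + 2 + 2 + 2 + 2 + 2 = 15

15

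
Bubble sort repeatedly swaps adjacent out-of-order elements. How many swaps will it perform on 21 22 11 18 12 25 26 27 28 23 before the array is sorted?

The minimum number of adjacent swaps to sort an array equals its inversion count, since every such swap removes exactly one inversion.
Count inversions — for each element, later elements that are smaller:
21: 11, 18, 12 → 3
22: 11, 18, 12 → 3
11: none → 0
18: 12 → 1
12: none → 0
25: 23 → 1
26: 23 → 1
27: 23 → 1
28: 23 → 1
23: none → 0
Total inversions: 3 + 3 + 0 + 1 + 0 + 1 + 1 + 1 + 1 + 0 = 11

11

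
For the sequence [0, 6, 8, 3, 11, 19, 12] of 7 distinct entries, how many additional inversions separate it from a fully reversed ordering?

Maximum inversions for 7 distinct elements is C(7, 2) = 7·6/2 = 21.
Current inversions — for each element, count later smaller elements:
0: 0
6: 1
8: 1
3: 0
11: 0
19: 1
12: 0
Current total: 0 + 1 + 1 + 0 + 0 + 1 + 0 = 3
Shortfall: 21 − 3 = 18

18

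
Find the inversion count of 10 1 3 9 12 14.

Out-of-order pairs: 3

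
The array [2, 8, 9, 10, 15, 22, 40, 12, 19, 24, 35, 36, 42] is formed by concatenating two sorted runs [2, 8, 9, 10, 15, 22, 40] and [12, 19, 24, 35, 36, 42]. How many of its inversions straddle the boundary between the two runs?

8

Take each right-half value and tally the left-half values above it:
r = 12: 15, 22, 40 → 3
r = 19: 22, 40 → 2
r = 24: 40 → 1
r = 35: 40 → 1
r = 36: 40 → 1
r = 42: none → 0
Cross-inversions: 3 + 2 + 1 + 1 + 1 + 0 = 8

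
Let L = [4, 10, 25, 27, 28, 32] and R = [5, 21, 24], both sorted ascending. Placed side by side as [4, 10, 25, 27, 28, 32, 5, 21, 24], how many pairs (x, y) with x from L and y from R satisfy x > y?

13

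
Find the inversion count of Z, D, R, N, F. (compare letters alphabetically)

Sweep left to right; for each value list the smaller values that follow it:
Z: 4
D: 0
R: 2
N: 1
F: 0
Sum: 4 + 0 + 2 + 1 + 0 = 7

Out-of-order pairs: 7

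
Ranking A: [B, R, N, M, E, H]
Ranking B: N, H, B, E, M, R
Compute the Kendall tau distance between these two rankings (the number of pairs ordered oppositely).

9 discordant pairs

Assign each item its position (1..6) in the first ordering, then rewrite the second ordering as that position sequence:
positions: B→1, R→2, N→3, M→4, E→5, H→6
second ordering as positions: [3, 6, 1, 5, 4, 2]
Discordant pairs = inversions in this position sequence.
3: 1, 2 → 2
6: 1, 5, 4, 2 → 4
1: 0
5: 4, 2 → 2
4: 2 → 1
2: 0
Total: 2 + 4 + 0 + 2 + 1 + 0 = 9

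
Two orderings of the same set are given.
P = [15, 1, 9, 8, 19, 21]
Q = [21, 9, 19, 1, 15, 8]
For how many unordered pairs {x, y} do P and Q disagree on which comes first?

11 disagreeing pairs

Assign each item its position (1..6) in the first ordering, then rewrite the second ordering as that position sequence:
positions: 15→1, 1→2, 9→3, 8→4, 19→5, 21→6
second ordering as positions: [6, 3, 5, 2, 1, 4]
Discordant pairs = inversions in this position sequence.
6: 3, 5, 2, 1, 4 → 5
3: 2, 1 → 2
5: 2, 1, 4 → 3
2: 1 → 1
1: 0
4: 0
Total: 5 + 2 + 3 + 1 + 0 + 0 = 11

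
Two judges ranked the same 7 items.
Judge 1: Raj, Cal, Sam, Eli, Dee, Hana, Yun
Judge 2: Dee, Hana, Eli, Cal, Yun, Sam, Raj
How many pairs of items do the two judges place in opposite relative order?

15 discordant pairs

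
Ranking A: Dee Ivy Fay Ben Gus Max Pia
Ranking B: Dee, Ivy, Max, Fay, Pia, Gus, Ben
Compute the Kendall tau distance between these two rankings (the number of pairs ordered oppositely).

Assign each item its position (1..7) in the first ordering, then rewrite the second ordering as that position sequence:
positions: Dee→1, Ivy→2, Fay→3, Ben→4, Gus→5, Max→6, Pia→7
second ordering as positions: [1, 2, 6, 3, 7, 5, 4]
Discordant pairs = inversions in this position sequence.
1: 0
2: 0
6: 3, 5, 4 → 3
3: 0
7: 5, 4 → 2
5: 4 → 1
4: 0
Total: 0 + 0 + 3 + 0 + 2 + 1 + 0 = 6

6 discordant pairs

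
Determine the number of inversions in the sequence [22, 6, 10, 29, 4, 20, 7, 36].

Sweep left to right; for each value list the smaller values that follow it:
22: 5
6: 1
10: 2
29: 3
4: 0
20: 1
7: 0
36: 0
Sum: 5 + 1 + 2 + 3 + 0 + 1 + 0 + 0 = 12

12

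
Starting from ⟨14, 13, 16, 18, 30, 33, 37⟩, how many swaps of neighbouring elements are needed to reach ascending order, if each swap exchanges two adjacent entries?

1 swap

Minimum adjacent swaps = number of inversions (each swap of adjacent out-of-order elements removes one inversion and no swap can remove more).
Count inversions — for each element, later elements that are smaller:
14: 13 → 1
13: none → 0
16: none → 0
18: none → 0
30: none → 0
33: none → 0
37: none → 0
Total inversions: 1 + 0 + 0 + 0 + 0 + 0 + 0 = 1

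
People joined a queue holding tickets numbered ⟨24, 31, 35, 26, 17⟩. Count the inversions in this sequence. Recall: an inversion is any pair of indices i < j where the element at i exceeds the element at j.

6 inversions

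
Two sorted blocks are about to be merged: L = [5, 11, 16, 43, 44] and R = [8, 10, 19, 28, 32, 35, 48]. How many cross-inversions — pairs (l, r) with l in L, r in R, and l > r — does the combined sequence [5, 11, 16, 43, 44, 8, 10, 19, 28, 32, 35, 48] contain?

Take each right-half value and tally the left-half values above it:
r = 8: 11, 16, 43, 44 → 4
r = 10: 11, 16, 43, 44 → 4
r = 19: 43, 44 → 2
r = 28: 43, 44 → 2
r = 32: 43, 44 → 2
r = 35: 43, 44 → 2
r = 48: none → 0
Cross-inversions: 4 + 4 + 2 + 2 + 2 + 2 + 0 = 16

16 cross-inversions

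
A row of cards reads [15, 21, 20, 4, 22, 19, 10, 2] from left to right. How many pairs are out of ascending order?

Count, for each position, how many later elements it exceeds:
15: 3
21: 5
20: 4
4: 1
22: 3
19: 2
10: 1
2: 0
Sum: 3 + 5 + 4 + 1 + 3 + 2 + 1 + 0 = 19

19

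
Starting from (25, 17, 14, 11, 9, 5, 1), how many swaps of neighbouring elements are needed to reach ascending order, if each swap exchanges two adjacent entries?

The minimum number of adjacent swaps to sort an array equals its inversion count, since every such swap removes exactly one inversion.
Count inversions — for each element, later elements that are smaller:
25: 17, 14, 11, 9, 5, 1 → 6
17: 14, 11, 9, 5, 1 → 5
14: 11, 9, 5, 1 → 4
11: 9, 5, 1 → 3
9: 5, 1 → 2
5: 1 → 1
1: none → 0
Total inversions: 6 + 5 + 4 + 3 + 2 + 1 + 0 = 21

There are 21 swaps.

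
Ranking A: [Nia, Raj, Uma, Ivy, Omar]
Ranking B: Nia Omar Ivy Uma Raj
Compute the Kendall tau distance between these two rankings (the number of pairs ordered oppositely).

6

Assign each item its position (1..5) in the first ordering, then rewrite the second ordering as that position sequence:
positions: Nia→1, Raj→2, Uma→3, Ivy→4, Omar→5
second ordering as positions: [1, 5, 4, 3, 2]
Discordant pairs = inversions in this position sequence.
1: 0
5: 4, 3, 2 → 3
4: 3, 2 → 2
3: 2 → 1
2: 0
Total: 0 + 3 + 2 + 1 + 0 = 6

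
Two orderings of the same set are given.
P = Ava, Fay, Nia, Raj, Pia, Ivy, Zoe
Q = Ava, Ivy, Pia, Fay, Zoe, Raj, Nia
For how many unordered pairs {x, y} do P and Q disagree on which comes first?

Assign each item its position (1..7) in the first ordering, then rewrite the second ordering as that position sequence:
positions: Ava→1, Fay→2, Nia→3, Raj→4, Pia→5, Ivy→6, Zoe→7
second ordering as positions: [1, 6, 5, 2, 7, 4, 3]
Discordant pairs = inversions in this position sequence.
1: 0
6: 5, 2, 4, 3 → 4
5: 2, 4, 3 → 3
2: 0
7: 4, 3 → 2
4: 3 → 1
3: 0
Total: 0 + 4 + 3 + 0 + 2 + 1 + 0 = 10

10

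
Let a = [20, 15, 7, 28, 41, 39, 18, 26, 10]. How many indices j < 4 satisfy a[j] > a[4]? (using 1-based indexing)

0 such elements

The element at index 4 is 28.
Elements before it: 20, 15, 7
None of them are larger than 28.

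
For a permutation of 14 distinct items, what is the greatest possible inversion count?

The maximum occurs when the array is in strictly decreasing order: every one of the C(14, 2) pairs is inverted.
C(14, 2) = 14·13/2 = 91

There are 91 inversions.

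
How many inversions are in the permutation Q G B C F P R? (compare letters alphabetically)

8

Sweep left to right; for each value list the smaller values that follow it:
Q → G, B, C, F, P → 5
G → B, C, F → 3
B → none → 0
C → none → 0
F → none → 0
P → none → 0
R → none → 0
Sum: 5 + 3 + 0 + 0 + 0 + 0 + 0 = 8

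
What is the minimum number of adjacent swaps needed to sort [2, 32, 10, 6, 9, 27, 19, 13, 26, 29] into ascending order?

Each adjacent swap fixes exactly one inversion, so the minimum swap count equals the number of inversions.
Count inversions — for each element, later elements that are smaller:
2: none → 0
32: 10, 6, 9, 27, 19, 13, 26, 29 → 8
10: 6, 9 → 2
6: none → 0
9: none → 0
27: 19, 13, 26 → 3
19: 13 → 1
13: none → 0
26: none → 0
29: none → 0
Total inversions: 0 + 8 + 2 + 0 + 0 + 3 + 1 + 0 + 0 + 0 = 14

14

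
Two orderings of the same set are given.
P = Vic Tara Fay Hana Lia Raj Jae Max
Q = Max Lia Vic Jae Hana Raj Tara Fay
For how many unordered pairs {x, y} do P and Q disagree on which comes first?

Assign each item its position (1..8) in the first ordering, then rewrite the second ordering as that position sequence:
positions: Vic→1, Tara→2, Fay→3, Hana→4, Lia→5, Raj→6, Jae→7, Max→8
second ordering as positions: [8, 5, 1, 7, 4, 6, 2, 3]
Discordant pairs = inversions in this position sequence.
8: 5, 1, 7, 4, 6, 2, 3 → 7
5: 1, 4, 2, 3 → 4
1: 0
7: 4, 6, 2, 3 → 4
4: 2, 3 → 2
6: 2, 3 → 2
2: 0
3: 0
Total: 7 + 4 + 0 + 4 + 2 + 2 + 0 + 0 = 19

19 disagreeing pairs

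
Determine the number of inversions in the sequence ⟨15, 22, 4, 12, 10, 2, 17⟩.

Element-by-element contributions:
15 → 4, 12, 10, 2 → 4
22 → 4, 12, 10, 2, 17 → 5
4 → 2 → 1
12 → 10, 2 → 2
10 → 2 → 1
2 → none → 0
17 → none → 0
Sum: 4 + 5 + 1 + 2 + 1 + 0 + 0 = 13

13 inversions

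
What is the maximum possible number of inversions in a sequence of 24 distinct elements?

The maximum occurs when the array is in strictly decreasing order: every one of the C(24, 2) pairs is inverted.
C(24, 2) = 24·23/2 = 276

276 inversions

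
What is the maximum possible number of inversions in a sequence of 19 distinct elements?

171

A reversed (strictly descending) arrangement makes every pair an inversion, giving C(19, 2) inversions.
C(19, 2) = 19·18/2 = 171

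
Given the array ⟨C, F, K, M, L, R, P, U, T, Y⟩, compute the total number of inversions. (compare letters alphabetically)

Out-of-order pairs: 3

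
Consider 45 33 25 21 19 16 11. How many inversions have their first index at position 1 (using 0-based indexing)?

5

The element at index 1 is 33.
Elements after it: 25, 21, 19, 16, 11
Those smaller than 33: 25, 21, 19, 16, 11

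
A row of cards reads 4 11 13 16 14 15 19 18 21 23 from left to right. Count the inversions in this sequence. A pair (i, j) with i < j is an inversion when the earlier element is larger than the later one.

3

For each element, count later entries that are smaller:
4 → none → 0
11 → none → 0
13 → none → 0
16 → 14, 15 → 2
14 → none → 0
15 → none → 0
19 → 18 → 1
18 → none → 0
21 → none → 0
23 → none → 0
Sum: 0 + 0 + 0 + 2 + 0 + 0 + 1 + 0 + 0 + 0 = 3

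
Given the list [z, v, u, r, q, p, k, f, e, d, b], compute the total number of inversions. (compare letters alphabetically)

There are 55 inversions.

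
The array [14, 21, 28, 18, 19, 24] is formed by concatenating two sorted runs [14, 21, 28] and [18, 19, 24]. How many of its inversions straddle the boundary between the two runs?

5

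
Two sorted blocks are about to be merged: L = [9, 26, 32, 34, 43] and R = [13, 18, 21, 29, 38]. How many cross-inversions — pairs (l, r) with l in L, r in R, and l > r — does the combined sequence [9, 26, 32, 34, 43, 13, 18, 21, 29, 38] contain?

16 cross-inversions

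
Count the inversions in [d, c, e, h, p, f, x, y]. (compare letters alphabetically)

3

Count, for each position, how many later elements it exceeds:
d → c → 1
c → none → 0
e → none → 0
h → f → 1
p → f → 1
f → none → 0
x → none → 0
y → none → 0
Sum: 1 + 0 + 0 + 1 + 1 + 0 + 0 + 0 = 3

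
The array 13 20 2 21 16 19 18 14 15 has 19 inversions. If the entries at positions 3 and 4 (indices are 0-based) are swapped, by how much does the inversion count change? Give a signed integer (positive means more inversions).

Positions 3 and 4 hold 21 and 16; after swapping, the array is [13, 20, 2, 16, 21, 19, 18, 14, 15].
Count, for each position, how many later elements it exceeds:
13: 1
20: 6
2: 0
16: 2
21: 4
19: 3
18: 2
14: 0
15: 0
Sum: 1 + 6 + 0 + 2 + 4 + 3 + 2 + 0 + 0 = 18
Change: 18 − 19 = -1

-1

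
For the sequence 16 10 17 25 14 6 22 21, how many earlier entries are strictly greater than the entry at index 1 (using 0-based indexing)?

The element at index 1 is 10.
Elements before it: 16
Those larger than 10: 16

1 such element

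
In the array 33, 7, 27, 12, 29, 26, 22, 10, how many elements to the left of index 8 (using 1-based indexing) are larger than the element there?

The element at index 8 is 10.
Elements before it: 33, 7, 27, 12, 29, 26, 22
Those larger than 10: 33, 27, 12, 29, 26, 22

6 such elements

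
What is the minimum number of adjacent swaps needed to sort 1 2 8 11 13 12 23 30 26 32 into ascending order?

Minimum adjacent swaps = number of inversions (each swap of adjacent out-of-order elements removes one inversion and no swap can remove more).
Count inversions — for each element, later elements that are smaller:
1: none → 0
2: none → 0
8: none → 0
11: none → 0
13: 12 → 1
12: none → 0
23: none → 0
30: 26 → 1
26: none → 0
32: none → 0
Total inversions: 0 + 0 + 0 + 0 + 1 + 0 + 0 + 1 + 0 + 0 = 2

2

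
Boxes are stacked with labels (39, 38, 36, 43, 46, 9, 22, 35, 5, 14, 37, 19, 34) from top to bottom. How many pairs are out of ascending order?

52

Element-by-element contributions:
39 → 38, 36, 9, 22, 35, 5, 14, 37, 19, 34 → 10
38 → 36, 9, 22, 35, 5, 14, 37, 19, 34 → 9
36 → 9, 22, 35, 5, 14, 19, 34 → 7
43 → 9, 22, 35, 5, 14, 37, 19, 34 → 8
46 → 9, 22, 35, 5, 14, 37, 19, 34 → 8
9 → 5 → 1
22 → 5, 14, 19 → 3
35 → 5, 14, 19, 34 → 4
5 → none → 0
14 → none → 0
37 → 19, 34 → 2
19 → none → 0
34 → none → 0
Sum: 10 + 9 + 7 + 8 + 8 + 1 + 3 + 4 + 0 + 0 + 2 + 0 + 0 = 52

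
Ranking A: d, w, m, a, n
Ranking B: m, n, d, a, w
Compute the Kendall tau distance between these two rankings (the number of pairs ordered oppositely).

Assign each item its position (1..5) in the first ordering, then rewrite the second ordering as that position sequence:
positions: d→1, w→2, m→3, a→4, n→5
second ordering as positions: [3, 5, 1, 4, 2]
Discordant pairs = inversions in this position sequence.
3: 1, 2 → 2
5: 1, 4, 2 → 3
1: 0
4: 2 → 1
2: 0
Total: 2 + 3 + 0 + 1 + 0 = 6

Discordant pairs: 6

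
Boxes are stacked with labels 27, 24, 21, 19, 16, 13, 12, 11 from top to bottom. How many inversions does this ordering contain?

28

Element-by-element contributions:
27 → 24, 21, 19, 16, 13, 12, 11 → 7
24 → 21, 19, 16, 13, 12, 11 → 6
21 → 19, 16, 13, 12, 11 → 5
19 → 16, 13, 12, 11 → 4
16 → 13, 12, 11 → 3
13 → 12, 11 → 2
12 → 11 → 1
11 → none → 0
Sum: 7 + 6 + 5 + 4 + 3 + 2 + 1 + 0 = 28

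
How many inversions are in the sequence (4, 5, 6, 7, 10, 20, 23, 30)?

Element-by-element contributions:
4 → none → 0
5 → none → 0
6 → none → 0
7 → none → 0
10 → none → 0
20 → none → 0
23 → none → 0
30 → none → 0
Sum: 0 + 0 + 0 + 0 + 0 + 0 + 0 + 0 = 0

0 inversions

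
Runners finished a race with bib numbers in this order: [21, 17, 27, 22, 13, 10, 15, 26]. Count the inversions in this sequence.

16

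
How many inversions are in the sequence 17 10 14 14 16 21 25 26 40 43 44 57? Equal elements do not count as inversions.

Element-by-element contributions:
17 → 10, 14, 14, 16 → 4
10 → none → 0
14 → none → 0
14 → none → 0
16 → none → 0
21 → none → 0
25 → none → 0
26 → none → 0
40 → none → 0
43 → none → 0
44 → none → 0
57 → none → 0
Sum: 4 + 0 + 0 + 0 + 0 + 0 + 0 + 0 + 0 + 0 + 0 + 0 = 4

4 inversions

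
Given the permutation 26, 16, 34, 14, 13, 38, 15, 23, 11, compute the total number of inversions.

There are 23 out-of-order pairs.

For each element, count later entries that are smaller:
26: 6
16: 4
34: 5
14: 2
13: 1
38: 3
15: 1
23: 1
11: 0
Sum: 6 + 4 + 5 + 2 + 1 + 3 + 1 + 1 + 0 = 23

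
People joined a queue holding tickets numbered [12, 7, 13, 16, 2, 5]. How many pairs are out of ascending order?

For each element, count later entries that are smaller:
12 → 7, 2, 5 → 3
7 → 2, 5 → 2
13 → 2, 5 → 2
16 → 2, 5 → 2
2 → none → 0
5 → none → 0
Sum: 3 + 2 + 2 + 2 + 0 + 0 = 9

9 out-of-order pairs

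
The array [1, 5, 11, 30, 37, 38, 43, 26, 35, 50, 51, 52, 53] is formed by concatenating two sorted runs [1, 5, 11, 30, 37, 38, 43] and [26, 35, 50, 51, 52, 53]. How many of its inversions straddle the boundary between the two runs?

Count, for every r in R, how many entries of L exceed r:
r = 26: 30, 37, 38, 43 → 4
r = 35: 37, 38, 43 → 3
r = 50: none → 0
r = 51: none → 0
r = 52: none → 0
r = 53: none → 0
Cross-inversions: 4 + 3 + 0 + 0 + 0 + 0 = 7

7 split inversions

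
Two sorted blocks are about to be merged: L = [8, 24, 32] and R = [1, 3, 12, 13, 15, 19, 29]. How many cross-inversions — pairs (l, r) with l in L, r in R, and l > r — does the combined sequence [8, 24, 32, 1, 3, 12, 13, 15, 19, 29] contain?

There are 15 split inversions.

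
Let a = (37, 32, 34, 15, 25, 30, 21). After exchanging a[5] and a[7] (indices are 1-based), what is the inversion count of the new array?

Positions 5 and 7 hold 25 and 21; after swapping, the array is [37, 32, 34, 15, 21, 30, 25].
For each element, count later entries that are smaller:
37: 6
32: 4
34: 4
15: 0
21: 0
30: 1
25: 0
Sum: 6 + 4 + 4 + 0 + 0 + 1 + 0 = 15

15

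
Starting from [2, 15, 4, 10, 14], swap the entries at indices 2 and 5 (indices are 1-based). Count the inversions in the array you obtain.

Positions 2 and 5 hold 15 and 14; after swapping, the array is [2, 14, 4, 10, 15].
Element-by-element contributions:
2: 0
14: 2
4: 0
10: 0
15: 0
Sum: 0 + 2 + 0 + 0 + 0 = 2

2 inversions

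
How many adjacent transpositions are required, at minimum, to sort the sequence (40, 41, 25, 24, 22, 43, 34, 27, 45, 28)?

21

Each adjacent swap fixes exactly one inversion, so the minimum swap count equals the number of inversions.
Count inversions — for each element, later elements that are smaller:
40: 25, 24, 22, 34, 27, 28 → 6
41: 25, 24, 22, 34, 27, 28 → 6
25: 24, 22 → 2
24: 22 → 1
22: none → 0
43: 34, 27, 28 → 3
34: 27, 28 → 2
27: none → 0
45: 28 → 1
28: none → 0
Total inversions: 6 + 6 + 2 + 1 + 0 + 3 + 2 + 0 + 1 + 0 = 21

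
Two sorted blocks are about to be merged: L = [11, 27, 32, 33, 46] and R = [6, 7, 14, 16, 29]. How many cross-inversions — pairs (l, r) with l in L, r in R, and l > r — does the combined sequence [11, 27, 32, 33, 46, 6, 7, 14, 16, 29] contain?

For each element r of the right run, count left-run elements greater than r:
r = 6: 11, 27, 32, 33, 46 → 5
r = 7: 11, 27, 32, 33, 46 → 5
r = 14: 27, 32, 33, 46 → 4
r = 16: 27, 32, 33, 46 → 4
r = 29: 32, 33, 46 → 3
Cross-inversions: 5 + 5 + 4 + 4 + 3 = 21

21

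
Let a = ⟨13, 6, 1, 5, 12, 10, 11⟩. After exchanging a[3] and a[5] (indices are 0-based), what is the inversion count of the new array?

11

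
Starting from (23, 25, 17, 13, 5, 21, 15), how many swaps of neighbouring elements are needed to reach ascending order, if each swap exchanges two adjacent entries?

Minimum adjacent swaps = number of inversions (each swap of adjacent out-of-order elements removes one inversion and no swap can remove more).
Count inversions — for each element, later elements that are smaller:
23: 17, 13, 5, 21, 15 → 5
25: 17, 13, 5, 21, 15 → 5
17: 13, 5, 15 → 3
13: 5 → 1
5: none → 0
21: 15 → 1
15: none → 0
Total inversions: 5 + 5 + 3 + 1 + 0 + 1 + 0 = 15

15 swaps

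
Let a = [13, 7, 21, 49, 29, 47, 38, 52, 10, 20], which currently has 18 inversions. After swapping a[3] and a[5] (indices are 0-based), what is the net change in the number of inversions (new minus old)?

Positions 3 and 5 hold 49 and 47; after swapping, the array is [13, 7, 21, 47, 29, 49, 38, 52, 10, 20].
Count, for each position, how many later elements it exceeds:
13 → 7, 10 → 2
7 → none → 0
21 → 10, 20 → 2
47 → 29, 38, 10, 20 → 4
29 → 10, 20 → 2
49 → 38, 10, 20 → 3
38 → 10, 20 → 2
52 → 10, 20 → 2
10 → none → 0
20 → none → 0
Sum: 2 + 0 + 2 + 4 + 2 + 3 + 2 + 2 + 0 + 0 = 17
Change: 17 − 18 = -1

-1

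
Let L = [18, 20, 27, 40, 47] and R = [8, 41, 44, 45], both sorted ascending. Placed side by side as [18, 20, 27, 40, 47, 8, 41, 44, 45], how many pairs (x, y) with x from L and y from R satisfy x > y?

8 split inversions

Take each right-half value and tally the left-half values above it:
r = 8: 18, 20, 27, 40, 47 → 5
r = 41: 47 → 1
r = 44: 47 → 1
r = 45: 47 → 1
Cross-inversions: 5 + 1 + 1 + 1 = 8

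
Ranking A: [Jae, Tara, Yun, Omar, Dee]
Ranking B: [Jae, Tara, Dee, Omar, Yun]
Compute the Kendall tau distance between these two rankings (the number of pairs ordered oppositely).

There are 3 discordant pairs.

Assign each item its position (1..5) in the first ordering, then rewrite the second ordering as that position sequence:
positions: Jae→1, Tara→2, Yun→3, Omar→4, Dee→5
second ordering as positions: [1, 2, 5, 4, 3]
Discordant pairs = inversions in this position sequence.
1: 0
2: 0
5: 4, 3 → 2
4: 3 → 1
3: 0
Total: 0 + 0 + 2 + 1 + 0 = 3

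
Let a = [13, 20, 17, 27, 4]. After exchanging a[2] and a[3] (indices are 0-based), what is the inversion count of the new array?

Positions 2 and 3 hold 17 and 27; after swapping, the array is [13, 20, 27, 17, 4].
Count, for each position, how many later elements it exceeds:
13 → 4 → 1
20 → 17, 4 → 2
27 → 17, 4 → 2
17 → 4 → 1
4 → none → 0
Sum: 1 + 2 + 2 + 1 + 0 = 6

6 inversions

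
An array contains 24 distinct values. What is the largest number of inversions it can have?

A reversed (strictly descending) arrangement makes every pair an inversion, giving C(24, 2) inversions.
C(24, 2) = 24·23/2 = 276

276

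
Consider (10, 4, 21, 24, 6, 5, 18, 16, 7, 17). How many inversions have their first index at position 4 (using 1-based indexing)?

The element at index 4 is 24.
Elements after it: 6, 5, 18, 16, 7, 17
Those smaller than 24: 6, 5, 18, 16, 7, 17

6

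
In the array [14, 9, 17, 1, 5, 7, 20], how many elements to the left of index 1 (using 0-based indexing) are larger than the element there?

1 such element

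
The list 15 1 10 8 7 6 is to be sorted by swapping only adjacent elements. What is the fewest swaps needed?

Swaps: 11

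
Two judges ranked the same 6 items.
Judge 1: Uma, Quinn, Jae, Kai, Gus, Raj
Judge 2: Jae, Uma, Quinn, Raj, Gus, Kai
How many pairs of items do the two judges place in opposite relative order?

5 discordant pairs

Assign each item its position (1..6) in the first ordering, then rewrite the second ordering as that position sequence:
positions: Uma→1, Quinn→2, Jae→3, Kai→4, Gus→5, Raj→6
second ordering as positions: [3, 1, 2, 6, 5, 4]
Discordant pairs = inversions in this position sequence.
3: 1, 2 → 2
1: 0
2: 0
6: 5, 4 → 2
5: 4 → 1
4: 0
Total: 2 + 0 + 0 + 2 + 1 + 0 = 5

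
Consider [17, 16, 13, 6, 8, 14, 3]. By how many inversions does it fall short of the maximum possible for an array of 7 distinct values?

4

Maximum inversions for 7 distinct elements is C(7, 2) = 7·6/2 = 21.
Current inversions — for each element, count later smaller elements:
17: 6
16: 5
13: 3
6: 1
8: 1
14: 1
3: 0
Current total: 6 + 5 + 3 + 1 + 1 + 1 + 0 = 17
Shortfall: 21 − 17 = 4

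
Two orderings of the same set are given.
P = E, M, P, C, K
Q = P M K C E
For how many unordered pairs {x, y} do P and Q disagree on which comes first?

Assign each item its position (1..5) in the first ordering, then rewrite the second ordering as that position sequence:
positions: E→1, M→2, P→3, C→4, K→5
second ordering as positions: [3, 2, 5, 4, 1]
Discordant pairs = inversions in this position sequence.
3: 2, 1 → 2
2: 1 → 1
5: 4, 1 → 2
4: 1 → 1
1: 0
Total: 2 + 1 + 2 + 1 + 0 = 6

6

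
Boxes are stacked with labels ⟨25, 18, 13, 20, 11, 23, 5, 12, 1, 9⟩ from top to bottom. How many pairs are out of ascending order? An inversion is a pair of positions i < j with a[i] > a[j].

35 inversions

Count, for each position, how many later elements it exceeds:
25: 9
18: 6
13: 5
20: 5
11: 3
23: 4
5: 1
12: 2
1: 0
9: 0
Sum: 9 + 6 + 5 + 5 + 3 + 4 + 1 + 2 + 0 + 0 = 35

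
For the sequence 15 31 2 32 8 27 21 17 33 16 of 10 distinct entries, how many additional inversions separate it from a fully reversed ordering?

25 inversions short

Maximum inversions for 10 distinct elements is C(10, 2) = 10·9/2 = 45.
Current inversions — for each element, count later smaller elements:
15: 2
31: 6
2: 0
32: 5
8: 0
27: 3
21: 2
17: 1
33: 1
16: 0
Current total: 2 + 6 + 0 + 5 + 0 + 3 + 2 + 1 + 1 + 0 = 20
Shortfall: 45 − 20 = 25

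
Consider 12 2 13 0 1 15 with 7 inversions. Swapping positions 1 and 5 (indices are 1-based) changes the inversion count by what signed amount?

Positions 1 and 5 hold 12 and 1; after swapping, the array is [1, 2, 13, 0, 12, 15].
Sweep left to right; for each value list the smaller values that follow it:
1: 1
2: 1
13: 2
0: 0
12: 0
15: 0
Sum: 1 + 1 + 2 + 0 + 0 + 0 = 4
Change: 4 − 7 = -3

-3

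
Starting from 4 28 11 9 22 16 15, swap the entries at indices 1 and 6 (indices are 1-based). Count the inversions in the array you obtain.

Positions 1 and 6 hold 4 and 16; after swapping, the array is [16, 28, 11, 9, 22, 4, 15].
Count, for each position, how many later elements it exceeds:
16 → 11, 9, 4, 15 → 4
28 → 11, 9, 22, 4, 15 → 5
11 → 9, 4 → 2
9 → 4 → 1
22 → 4, 15 → 2
4 → none → 0
15 → none → 0
Sum: 4 + 5 + 2 + 1 + 2 + 0 + 0 = 14

14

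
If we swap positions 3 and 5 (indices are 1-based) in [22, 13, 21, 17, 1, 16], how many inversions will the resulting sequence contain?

8

Positions 3 and 5 hold 21 and 1; after swapping, the array is [22, 13, 1, 17, 21, 16].
For each element, count later entries that are smaller:
22 → 13, 1, 17, 21, 16 → 5
13 → 1 → 1
1 → none → 0
17 → 16 → 1
21 → 16 → 1
16 → none → 0
Sum: 5 + 1 + 0 + 1 + 1 + 0 = 8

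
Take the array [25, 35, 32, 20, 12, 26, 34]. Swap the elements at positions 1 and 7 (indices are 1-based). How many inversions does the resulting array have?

16 inversions

Positions 1 and 7 hold 25 and 34; after swapping, the array is [34, 35, 32, 20, 12, 26, 25].
For each element, count later entries that are smaller:
34: 5
35: 5
32: 4
20: 1
12: 0
26: 1
25: 0
Sum: 5 + 5 + 4 + 1 + 0 + 1 + 0 = 16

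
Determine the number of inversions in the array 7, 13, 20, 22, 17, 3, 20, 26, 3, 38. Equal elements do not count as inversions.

15

For each element, count later entries that are smaller:
7 → 3, 3 → 2
13 → 3, 3 → 2
20 → 17, 3, 3 → 3
22 → 17, 3, 20, 3 → 4
17 → 3, 3 → 2
3 → none → 0
20 → 3 → 1
26 → 3 → 1
3 → none → 0
38 → none → 0
Sum: 2 + 2 + 3 + 4 + 2 + 0 + 1 + 1 + 0 + 0 = 15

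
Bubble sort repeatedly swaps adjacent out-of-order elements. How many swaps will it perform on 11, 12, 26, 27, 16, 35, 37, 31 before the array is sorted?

4 swaps

Each adjacent swap fixes exactly one inversion, so the minimum swap count equals the number of inversions.
Count inversions — for each element, later elements that are smaller:
11: none → 0
12: none → 0
26: 16 → 1
27: 16 → 1
16: none → 0
35: 31 → 1
37: 31 → 1
31: none → 0
Total inversions: 0 + 0 + 1 + 1 + 0 + 1 + 1 + 0 = 4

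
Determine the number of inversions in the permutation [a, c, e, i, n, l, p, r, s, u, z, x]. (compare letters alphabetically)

Count, for each position, how many later elements it exceeds:
a: 0
c: 0
e: 0
i: 0
n: 1
l: 0
p: 0
r: 0
s: 0
u: 0
z: 1
x: 0
Sum: 0 + 0 + 0 + 0 + 1 + 0 + 0 + 0 + 0 + 0 + 1 + 0 = 2

2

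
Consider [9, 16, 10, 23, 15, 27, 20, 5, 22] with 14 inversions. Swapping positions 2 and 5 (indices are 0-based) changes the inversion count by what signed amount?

+5

Positions 2 and 5 hold 10 and 27; after swapping, the array is [9, 16, 27, 23, 15, 10, 20, 5, 22].
Sweep left to right; for each value list the smaller values that follow it:
9: 1
16: 3
27: 6
23: 5
15: 2
10: 1
20: 1
5: 0
22: 0
Sum: 1 + 3 + 6 + 5 + 2 + 1 + 1 + 0 + 0 = 19
Change: 19 − 14 = +5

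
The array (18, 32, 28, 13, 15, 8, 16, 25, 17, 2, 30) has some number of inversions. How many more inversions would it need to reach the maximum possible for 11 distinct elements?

Maximum inversions for 11 distinct elements is C(11, 2) = 11·10/2 = 55.
Current inversions — for each element, count later smaller elements:
18: 6
32: 9
28: 7
13: 2
15: 2
8: 1
16: 1
25: 2
17: 1
2: 0
30: 0
Current total: 6 + 9 + 7 + 2 + 2 + 1 + 1 + 2 + 1 + 0 + 0 = 31
Shortfall: 55 − 31 = 24

24 inversions short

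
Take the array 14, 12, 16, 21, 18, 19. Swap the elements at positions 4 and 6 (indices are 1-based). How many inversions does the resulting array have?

2 inversions

Positions 4 and 6 hold 21 and 19; after swapping, the array is [14, 12, 16, 19, 18, 21].
Element-by-element contributions:
14 → 12 → 1
12 → none → 0
16 → none → 0
19 → 18 → 1
18 → none → 0
21 → none → 0
Sum: 1 + 0 + 0 + 1 + 0 + 0 = 2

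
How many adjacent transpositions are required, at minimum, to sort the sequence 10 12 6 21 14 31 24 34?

4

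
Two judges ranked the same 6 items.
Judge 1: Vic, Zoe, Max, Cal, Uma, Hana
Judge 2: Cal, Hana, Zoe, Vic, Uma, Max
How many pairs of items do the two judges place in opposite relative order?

9 discordant pairs

Assign each item its position (1..6) in the first ordering, then rewrite the second ordering as that position sequence:
positions: Vic→1, Zoe→2, Max→3, Cal→4, Uma→5, Hana→6
second ordering as positions: [4, 6, 2, 1, 5, 3]
Discordant pairs = inversions in this position sequence.
4: 2, 1, 3 → 3
6: 2, 1, 5, 3 → 4
2: 1 → 1
1: 0
5: 3 → 1
3: 0
Total: 3 + 4 + 1 + 0 + 1 + 0 = 9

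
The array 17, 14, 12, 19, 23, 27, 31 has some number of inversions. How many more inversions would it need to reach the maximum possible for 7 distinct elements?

18 inversions short

Maximum inversions for 7 distinct elements is C(7, 2) = 7·6/2 = 21.
Current inversions — for each element, count later smaller elements:
17: 2
14: 1
12: 0
19: 0
23: 0
27: 0
31: 0
Current total: 2 + 1 + 0 + 0 + 0 + 0 + 0 = 3
Shortfall: 21 − 3 = 18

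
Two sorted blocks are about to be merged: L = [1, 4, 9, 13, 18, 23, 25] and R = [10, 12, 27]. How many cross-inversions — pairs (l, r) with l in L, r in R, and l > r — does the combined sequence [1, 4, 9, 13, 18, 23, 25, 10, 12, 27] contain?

Cross-inversions: 8

Count, for every r in R, how many entries of L exceed r:
r = 10: 13, 18, 23, 25 → 4
r = 12: 13, 18, 23, 25 → 4
r = 27: none → 0
Cross-inversions: 4 + 4 + 0 = 8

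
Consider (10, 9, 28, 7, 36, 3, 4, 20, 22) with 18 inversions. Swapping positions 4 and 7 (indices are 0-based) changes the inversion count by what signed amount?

-1

Positions 4 and 7 hold 36 and 20; after swapping, the array is [10, 9, 28, 7, 20, 3, 4, 36, 22].
For each element, count later entries that are smaller:
10: 4
9: 3
28: 5
7: 2
20: 2
3: 0
4: 0
36: 1
22: 0
Sum: 4 + 3 + 5 + 2 + 2 + 0 + 0 + 1 + 0 = 17
Change: 17 − 18 = -1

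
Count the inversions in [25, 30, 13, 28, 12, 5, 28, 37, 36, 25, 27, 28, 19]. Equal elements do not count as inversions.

Count, for each position, how many later elements it exceeds:
25 → 13, 12, 5, 19 → 4
30 → 13, 28, 12, 5, 28, 25, 27, 28, 19 → 9
13 → 12, 5 → 2
28 → 12, 5, 25, 27, 19 → 5
12 → 5 → 1
5 → none → 0
28 → 25, 27, 19 → 3
37 → 36, 25, 27, 28, 19 → 5
36 → 25, 27, 28, 19 → 4
25 → 19 → 1
27 → 19 → 1
28 → 19 → 1
19 → none → 0
Sum: 4 + 9 + 2 + 5 + 1 + 0 + 3 + 5 + 4 + 1 + 1 + 1 + 0 = 36

36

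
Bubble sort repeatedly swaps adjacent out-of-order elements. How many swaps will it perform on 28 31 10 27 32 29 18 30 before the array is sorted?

13 swaps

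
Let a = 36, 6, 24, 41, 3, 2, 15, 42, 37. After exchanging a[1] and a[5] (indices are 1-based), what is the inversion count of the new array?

11 inversions

Positions 1 and 5 hold 36 and 3; after swapping, the array is [3, 6, 24, 41, 36, 2, 15, 42, 37].
Sweep left to right; for each value list the smaller values that follow it:
3: 1
6: 1
24: 2
41: 4
36: 2
2: 0
15: 0
42: 1
37: 0
Sum: 1 + 1 + 2 + 4 + 2 + 0 + 0 + 1 + 0 = 11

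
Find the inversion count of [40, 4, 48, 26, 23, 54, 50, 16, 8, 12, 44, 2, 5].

51 inversions

Sweep left to right; for each value list the smaller values that follow it:
40: 8
4: 1
48: 8
26: 6
23: 5
54: 7
50: 6
16: 4
8: 2
12: 2
44: 2
2: 0
5: 0
Sum: 8 + 1 + 8 + 6 + 5 + 7 + 6 + 4 + 2 + 2 + 2 + 0 + 0 = 51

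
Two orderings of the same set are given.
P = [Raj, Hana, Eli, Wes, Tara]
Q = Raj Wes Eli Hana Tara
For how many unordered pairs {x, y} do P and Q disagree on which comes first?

3 disagreeing pairs

Assign each item its position (1..5) in the first ordering, then rewrite the second ordering as that position sequence:
positions: Raj→1, Hana→2, Eli→3, Wes→4, Tara→5
second ordering as positions: [1, 4, 3, 2, 5]
Discordant pairs = inversions in this position sequence.
1: 0
4: 3, 2 → 2
3: 2 → 1
2: 0
5: 0
Total: 0 + 2 + 1 + 0 + 0 = 3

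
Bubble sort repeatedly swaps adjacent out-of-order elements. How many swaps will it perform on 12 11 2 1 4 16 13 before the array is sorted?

9 swaps

Each adjacent swap fixes exactly one inversion, so the minimum swap count equals the number of inversions.
Count inversions — for each element, later elements that are smaller:
12: 11, 2, 1, 4 → 4
11: 2, 1, 4 → 3
2: 1 → 1
1: none → 0
4: none → 0
16: 13 → 1
13: none → 0
Total inversions: 4 + 3 + 1 + 0 + 0 + 1 + 0 = 9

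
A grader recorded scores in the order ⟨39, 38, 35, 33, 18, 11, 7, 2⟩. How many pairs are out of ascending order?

There are 28 out-of-order pairs.

Element-by-element contributions:
39 → 38, 35, 33, 18, 11, 7, 2 → 7
38 → 35, 33, 18, 11, 7, 2 → 6
35 → 33, 18, 11, 7, 2 → 5
33 → 18, 11, 7, 2 → 4
18 → 11, 7, 2 → 3
11 → 7, 2 → 2
7 → 2 → 1
2 → none → 0
Sum: 7 + 6 + 5 + 4 + 3 + 2 + 1 + 0 = 28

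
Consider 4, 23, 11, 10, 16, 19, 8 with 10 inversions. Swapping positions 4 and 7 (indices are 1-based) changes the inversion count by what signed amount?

Positions 4 and 7 hold 10 and 8; after swapping, the array is [4, 23, 11, 8, 16, 19, 10].
For each element, count later entries that are smaller:
4 → none → 0
23 → 11, 8, 16, 19, 10 → 5
11 → 8, 10 → 2
8 → none → 0
16 → 10 → 1
19 → 10 → 1
10 → none → 0
Sum: 0 + 5 + 2 + 0 + 1 + 1 + 0 = 9
Change: 9 − 10 = -1

-1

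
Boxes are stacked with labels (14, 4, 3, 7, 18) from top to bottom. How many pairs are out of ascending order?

4 inversions

Inversion pairs (indices are 0-based):
(0,1): 14 > 4
(0,2): 14 > 3
(0,3): 14 > 7
(1,2): 4 > 3
That's 4 pairs.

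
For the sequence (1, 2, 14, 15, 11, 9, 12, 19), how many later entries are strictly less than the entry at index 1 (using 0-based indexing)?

The element at index 1 is 2.
Elements after it: 14, 15, 11, 9, 12, 19
None of them are smaller than 2.

0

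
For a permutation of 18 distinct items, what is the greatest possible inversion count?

153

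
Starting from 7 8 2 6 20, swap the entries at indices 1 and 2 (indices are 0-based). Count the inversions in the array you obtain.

Positions 1 and 2 hold 8 and 2; after swapping, the array is [7, 2, 8, 6, 20].
Count, for each position, how many later elements it exceeds:
7 → 2, 6 → 2
2 → none → 0
8 → 6 → 1
6 → none → 0
20 → none → 0
Sum: 2 + 0 + 1 + 0 + 0 = 3

There are 3 inversions.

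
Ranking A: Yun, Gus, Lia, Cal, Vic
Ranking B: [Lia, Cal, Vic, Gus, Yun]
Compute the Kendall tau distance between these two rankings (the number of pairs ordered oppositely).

Assign each item its position (1..5) in the first ordering, then rewrite the second ordering as that position sequence:
positions: Yun→1, Gus→2, Lia→3, Cal→4, Vic→5
second ordering as positions: [3, 4, 5, 2, 1]
Discordant pairs = inversions in this position sequence.
3: 2, 1 → 2
4: 2, 1 → 2
5: 2, 1 → 2
2: 1 → 1
1: 0
Total: 2 + 2 + 2 + 1 + 0 = 7

7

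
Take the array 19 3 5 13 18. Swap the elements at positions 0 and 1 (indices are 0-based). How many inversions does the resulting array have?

3

Positions 0 and 1 hold 19 and 3; after swapping, the array is [3, 19, 5, 13, 18].
Sweep left to right; for each value list the smaller values that follow it:
3 → none → 0
19 → 5, 13, 18 → 3
5 → none → 0
13 → none → 0
18 → none → 0
Sum: 0 + 3 + 0 + 0 + 0 = 3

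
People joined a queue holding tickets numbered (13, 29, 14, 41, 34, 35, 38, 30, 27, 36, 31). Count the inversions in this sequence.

21 inversions

For each element, count later entries that are smaller:
13 → none → 0
29 → 14, 27 → 2
14 → none → 0
41 → 34, 35, 38, 30, 27, 36, 31 → 7
34 → 30, 27, 31 → 3
35 → 30, 27, 31 → 3
38 → 30, 27, 36, 31 → 4
30 → 27 → 1
27 → none → 0
36 → 31 → 1
31 → none → 0
Sum: 0 + 2 + 0 + 7 + 3 + 3 + 4 + 1 + 0 + 1 + 0 = 21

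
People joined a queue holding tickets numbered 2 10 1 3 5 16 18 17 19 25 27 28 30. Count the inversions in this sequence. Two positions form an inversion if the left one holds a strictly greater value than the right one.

There are 5 inversions.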